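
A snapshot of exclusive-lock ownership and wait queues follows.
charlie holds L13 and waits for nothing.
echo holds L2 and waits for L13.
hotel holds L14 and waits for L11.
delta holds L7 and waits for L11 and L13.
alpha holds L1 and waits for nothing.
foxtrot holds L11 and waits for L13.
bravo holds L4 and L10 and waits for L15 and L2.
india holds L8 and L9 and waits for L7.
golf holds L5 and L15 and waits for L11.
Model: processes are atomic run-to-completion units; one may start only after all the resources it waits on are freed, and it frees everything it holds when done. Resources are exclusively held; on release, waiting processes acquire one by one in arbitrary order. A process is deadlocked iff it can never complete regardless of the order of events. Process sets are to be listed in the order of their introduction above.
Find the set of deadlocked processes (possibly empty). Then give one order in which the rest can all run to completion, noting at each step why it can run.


Nothing here is deadlocked.
Key observation: although several processes wait, no cycle exists — each chain bottoms out at a free runner.
The rest can finish in the order charlie, foxtrot, golf, echo, alpha, delta, bravo, hotel, india.
Walking it through:
  charlie waits on nothing -> runs at once and releases L13
  run foxtrot (all its waits — L13 — are resolved); releases L11
  run golf (all its waits — L11 — are resolved); releases L5 and L15
  run echo (all its waits — L13 — are resolved); releases L2
  alpha waits on nothing -> runs at once and releases L1
  run delta (all its waits — L11 and L13 — are resolved); releases L7
  run bravo (all its waits — L15 and L2 — are resolved); releases L4 and L10
  run hotel (all its waits — L11 — are resolved); releases L14
  run india (all its waits — L7 — are resolved); releases L8 and L9


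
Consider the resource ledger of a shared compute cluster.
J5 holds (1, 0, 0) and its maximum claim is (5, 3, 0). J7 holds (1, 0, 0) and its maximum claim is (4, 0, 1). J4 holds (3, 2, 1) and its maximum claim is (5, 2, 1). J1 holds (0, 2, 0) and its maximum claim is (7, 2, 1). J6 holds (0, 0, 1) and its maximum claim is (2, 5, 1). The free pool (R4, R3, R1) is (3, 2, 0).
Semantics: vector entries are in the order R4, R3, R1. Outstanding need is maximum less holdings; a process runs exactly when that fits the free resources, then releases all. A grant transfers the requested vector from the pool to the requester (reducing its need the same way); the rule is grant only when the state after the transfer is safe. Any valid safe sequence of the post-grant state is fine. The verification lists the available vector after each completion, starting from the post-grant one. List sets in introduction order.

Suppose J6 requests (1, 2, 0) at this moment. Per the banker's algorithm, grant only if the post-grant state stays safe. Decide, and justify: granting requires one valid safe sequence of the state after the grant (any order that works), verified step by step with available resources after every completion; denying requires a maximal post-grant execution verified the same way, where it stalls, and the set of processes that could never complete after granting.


DENY. Granting would leave the state unsafe.
Key observation: after J4, J7 the pool peaks at (6, 2, 1), and each blocked process is short somewhere: J5 on R3; J1 on R4; J6 on R3.
On the post-grant state, J4, J7 is a maximal run — nothing extends it. Walking it through:
  pool = (2, 0, 0)
  J4: need (2, 0, 0) fits (2, 0, 0); releases (3, 2, 1), pool now (5, 2, 1)
  J7: need (3, 0, 1) fits (5, 2, 1); releases (1, 0, 0), pool now (6, 2, 1)
  J5 still needs (4, 3, 0) but only (6, 2, 1) is free — short on R3
  J1 still needs (7, 0, 1) but only (6, 2, 1) is free — short on R4
  J6 still needs (1, 3, 0) but only (6, 2, 1) is free — short on R3
Post-grant, the permanently blocked set is J5, J1 and J6.


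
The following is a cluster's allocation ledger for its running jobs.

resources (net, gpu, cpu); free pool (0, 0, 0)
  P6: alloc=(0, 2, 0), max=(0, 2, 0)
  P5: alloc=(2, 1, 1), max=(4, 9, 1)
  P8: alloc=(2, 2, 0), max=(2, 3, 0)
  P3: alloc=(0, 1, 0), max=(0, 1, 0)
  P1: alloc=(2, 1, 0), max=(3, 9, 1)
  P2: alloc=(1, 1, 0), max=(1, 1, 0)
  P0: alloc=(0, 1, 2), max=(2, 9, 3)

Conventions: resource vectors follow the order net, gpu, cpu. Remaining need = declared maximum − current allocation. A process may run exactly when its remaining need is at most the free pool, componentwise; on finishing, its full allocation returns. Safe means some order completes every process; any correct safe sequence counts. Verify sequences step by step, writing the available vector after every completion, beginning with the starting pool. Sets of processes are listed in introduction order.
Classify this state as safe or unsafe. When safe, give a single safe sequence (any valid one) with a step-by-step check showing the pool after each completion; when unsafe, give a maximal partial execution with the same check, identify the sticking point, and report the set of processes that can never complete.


The state is UNSAFE.
Key observation: after P2, P8, P6, P3 complete, (3, 6, 0) is the best the pool ever gets, yet each leftover process wants more gpu.
The run P2, P8, P6, P3 cannot be extended any further. Check, step by step:
  pool = (0, 0, 0)
  P2 needs (0, 0, 0) <= (0, 0, 0) -> finishes; pool += (1, 1, 0) = (1, 1, 0)
  P8 needs (0, 1, 0) <= (1, 1, 0) -> finishes; pool += (2, 2, 0) = (3, 3, 0)
  P6 needs (0, 0, 0) <= (3, 3, 0) -> finishes; pool += (0, 2, 0) = (3, 5, 0)
  P3 needs (0, 0, 0) <= (3, 5, 0) -> finishes; pool += (0, 1, 0) = (3, 6, 0)
  P5 still needs (2, 8, 0) but only (3, 6, 0) is free — short on gpu
  P1 still needs (1, 8, 1) but only (3, 6, 0) is free — short on gpu and cpu
  P0 still needs (2, 8, 1) but only (3, 6, 0) is free — short on gpu and cpu
Processes that can never finish: P5, P1 and P0.


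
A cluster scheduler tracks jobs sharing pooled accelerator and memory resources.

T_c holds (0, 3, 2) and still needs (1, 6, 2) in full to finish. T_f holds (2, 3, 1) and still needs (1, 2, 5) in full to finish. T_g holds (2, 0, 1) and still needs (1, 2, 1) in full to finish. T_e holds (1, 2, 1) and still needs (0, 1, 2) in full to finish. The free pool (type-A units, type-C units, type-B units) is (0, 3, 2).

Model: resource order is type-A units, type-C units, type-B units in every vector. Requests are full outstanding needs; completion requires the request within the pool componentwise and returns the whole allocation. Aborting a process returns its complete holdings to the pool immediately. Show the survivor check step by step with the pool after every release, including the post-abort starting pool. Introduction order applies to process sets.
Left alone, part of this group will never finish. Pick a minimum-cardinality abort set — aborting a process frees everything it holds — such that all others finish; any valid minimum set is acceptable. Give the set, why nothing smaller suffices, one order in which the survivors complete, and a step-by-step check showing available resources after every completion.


Abort T_c.
Key observation: T_f could never have finished before the abort; with (0, 3, 2) returned by T_c, it fits at step 2.
Minimality: the empty abort set fails — the state is deadlocked as it stands.
One survivor order: T_e, T_f, T_g. Check, step by step (post-abort pool first):
  pool = (0, 6, 4)
  T_e: need (0, 1, 2) fits (0, 6, 4); releases (1, 2, 1), pool now (1, 8, 5)
  T_f: need (1, 2, 5) fits (1, 8, 5); releases (2, 3, 1), pool now (3, 11, 6)
  T_g: need (1, 2, 1) fits (3, 11, 6); releases (2, 0, 1), pool now (5, 11, 7)


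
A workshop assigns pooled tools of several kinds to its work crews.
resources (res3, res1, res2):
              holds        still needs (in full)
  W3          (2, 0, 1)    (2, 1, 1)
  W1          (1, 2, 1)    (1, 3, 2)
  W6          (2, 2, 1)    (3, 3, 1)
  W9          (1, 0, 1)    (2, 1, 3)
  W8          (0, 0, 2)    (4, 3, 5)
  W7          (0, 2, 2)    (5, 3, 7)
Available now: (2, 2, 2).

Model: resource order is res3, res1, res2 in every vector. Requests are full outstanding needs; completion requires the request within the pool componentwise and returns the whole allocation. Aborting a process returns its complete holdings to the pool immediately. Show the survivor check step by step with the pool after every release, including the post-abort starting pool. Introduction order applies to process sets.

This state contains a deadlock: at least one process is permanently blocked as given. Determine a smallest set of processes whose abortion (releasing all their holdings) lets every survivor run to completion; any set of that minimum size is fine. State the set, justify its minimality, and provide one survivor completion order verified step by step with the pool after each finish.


Minimum abort set: W7.
Key observation: W1 was stuck for good until W7 gave back (0, 2, 2); in the order shown it finishes at step 2.
Why nothing smaller works: aborting no one leaves the state deadlocked as given.
One survivor order: W9, W1, W8, W3, W6. Step-by-step check (post-abort pool first):
  pool = (2, 4, 4)
  run W9 (needs (2, 1, 3), free (2, 4, 4)); after release of (1, 0, 1) the pool is (3, 4, 5)
  run W1 (needs (1, 3, 2), free (3, 4, 5)); after release of (1, 2, 1) the pool is (4, 6, 6)
  run W8 (needs (4, 3, 5), free (4, 6, 6)); after release of (0, 0, 2) the pool is (4, 6, 8)
  run W3 (needs (2, 1, 1), free (4, 6, 8)); after release of (2, 0, 1) the pool is (6, 6, 9)
  run W6 (needs (3, 3, 1), free (6, 6, 9)); after release of (2, 2, 1) the pool is (8, 8, 10)


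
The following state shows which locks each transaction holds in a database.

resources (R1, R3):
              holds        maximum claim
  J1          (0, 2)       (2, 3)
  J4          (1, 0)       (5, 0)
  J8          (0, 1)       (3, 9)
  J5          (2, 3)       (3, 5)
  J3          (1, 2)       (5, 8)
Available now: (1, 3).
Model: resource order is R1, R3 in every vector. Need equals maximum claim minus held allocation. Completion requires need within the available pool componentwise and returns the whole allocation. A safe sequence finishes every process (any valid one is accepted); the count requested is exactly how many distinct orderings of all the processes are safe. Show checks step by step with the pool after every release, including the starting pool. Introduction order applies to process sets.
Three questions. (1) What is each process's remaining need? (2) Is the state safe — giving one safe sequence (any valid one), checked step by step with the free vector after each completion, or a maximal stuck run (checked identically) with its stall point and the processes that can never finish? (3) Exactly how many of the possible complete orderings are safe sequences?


(1) Remaining need (order R1, R3):
  J1: (2, 1)
  J4: (4, 0)
  J8: (3, 8)
  J5: (1, 2)
  J3: (4, 6)
(2) UNSAFE — no complete ordering exists.
Key observation: J5, J1, J8 can finish, but then (3, 9) is all there is, and the blocked group's R1 demands exceed it.
A maximal execution: J5, J1, J8 — then nothing else fits. Verifying each step:
  pool = (1, 3)
  J5 needs (1, 2) <= (1, 3) -> finishes; pool += (2, 3) = (3, 6)
  J1 needs (2, 1) <= (3, 6) -> finishes; pool += (0, 2) = (3, 8)
  J8 needs (3, 8) <= (3, 8) -> finishes; pool += (0, 1) = (3, 9)
  J4 still needs (4, 0) but only (3, 9) is free — short on R1
  J3 still needs (4, 6) but only (3, 9) is free — short on R1
Permanently blocked: J4 and J3.
(3) The exact count: 0 of the possible complete orderings are safe sequences.


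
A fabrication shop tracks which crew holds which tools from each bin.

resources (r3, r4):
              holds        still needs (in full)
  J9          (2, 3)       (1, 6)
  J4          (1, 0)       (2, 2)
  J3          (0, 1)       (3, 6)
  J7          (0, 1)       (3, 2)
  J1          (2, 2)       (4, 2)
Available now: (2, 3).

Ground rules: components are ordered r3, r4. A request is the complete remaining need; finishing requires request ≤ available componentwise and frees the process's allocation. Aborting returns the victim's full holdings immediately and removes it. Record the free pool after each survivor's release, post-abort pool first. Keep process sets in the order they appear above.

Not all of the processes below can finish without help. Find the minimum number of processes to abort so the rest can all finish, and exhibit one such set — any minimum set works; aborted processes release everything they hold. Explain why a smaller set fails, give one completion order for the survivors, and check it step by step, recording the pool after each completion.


Abort J1.
Key observation: J3 could never have finished before the abort; with (2, 2) returned by J1, it fits at step 2.
Why nothing smaller works: aborting no one leaves the state deadlocked as given.
One survivor order: J7, J3, J4, J9. Step-by-step check (post-abort pool first):
  pool = (4, 5)
  J7 needs (3, 2) <= (4, 5) -> finishes; pool += (0, 1) = (4, 6)
  J3 needs (3, 6) <= (4, 6) -> finishes; pool += (0, 1) = (4, 7)
  J4 needs (2, 2) <= (4, 7) -> finishes; pool += (1, 0) = (5, 7)
  J9 needs (1, 6) <= (5, 7) -> finishes; pool += (2, 3) = (7, 10)


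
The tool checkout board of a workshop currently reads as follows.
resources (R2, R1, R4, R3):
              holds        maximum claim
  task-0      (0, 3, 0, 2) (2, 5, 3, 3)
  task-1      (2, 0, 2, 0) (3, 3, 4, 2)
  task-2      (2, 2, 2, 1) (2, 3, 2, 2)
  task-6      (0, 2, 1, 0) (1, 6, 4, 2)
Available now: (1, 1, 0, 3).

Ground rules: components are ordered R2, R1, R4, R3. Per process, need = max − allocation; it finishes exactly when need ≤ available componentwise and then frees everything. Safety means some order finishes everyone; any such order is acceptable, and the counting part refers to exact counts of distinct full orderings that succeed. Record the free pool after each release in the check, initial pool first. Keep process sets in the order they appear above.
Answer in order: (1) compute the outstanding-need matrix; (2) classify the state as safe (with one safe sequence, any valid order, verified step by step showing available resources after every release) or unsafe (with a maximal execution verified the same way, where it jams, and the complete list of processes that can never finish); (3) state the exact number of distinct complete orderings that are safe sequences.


(1) Remaining need (order R2, R1, R4, R3):
  task-0: (2, 2, 3, 1)
  task-1: (1, 3, 2, 2)
  task-2: (0, 1, 0, 1)
  task-6: (1, 4, 3, 2)
(2) The state is SAFE; one workable sequence: task-2, task-1, task-0, task-6.
Key observation: the first exact fit in this order is task-2 — it needs (0, 1, 0, 1) with (1, 1, 0, 3) free, meeting a requested resource to the last unit.
Verifying each step:
  pool = (1, 1, 0, 3)
  run task-2 (needs (0, 1, 0, 1), free (1, 1, 0, 3)); after release of (2, 2, 2, 1) the pool is (3, 3, 2, 4)
  run task-1 (needs (1, 3, 2, 2), free (3, 3, 2, 4)); after release of (2, 0, 2, 0) the pool is (5, 3, 4, 4)
  run task-0 (needs (2, 2, 3, 1), free (5, 3, 4, 4)); after release of (0, 3, 0, 2) the pool is (5, 6, 4, 6)
  run task-6 (needs (1, 4, 3, 2), free (5, 6, 4, 6)); after release of (0, 2, 1, 0) the pool is (5, 8, 5, 6)
(3) Exactly 1 of the possible complete orderings is a safe sequence.


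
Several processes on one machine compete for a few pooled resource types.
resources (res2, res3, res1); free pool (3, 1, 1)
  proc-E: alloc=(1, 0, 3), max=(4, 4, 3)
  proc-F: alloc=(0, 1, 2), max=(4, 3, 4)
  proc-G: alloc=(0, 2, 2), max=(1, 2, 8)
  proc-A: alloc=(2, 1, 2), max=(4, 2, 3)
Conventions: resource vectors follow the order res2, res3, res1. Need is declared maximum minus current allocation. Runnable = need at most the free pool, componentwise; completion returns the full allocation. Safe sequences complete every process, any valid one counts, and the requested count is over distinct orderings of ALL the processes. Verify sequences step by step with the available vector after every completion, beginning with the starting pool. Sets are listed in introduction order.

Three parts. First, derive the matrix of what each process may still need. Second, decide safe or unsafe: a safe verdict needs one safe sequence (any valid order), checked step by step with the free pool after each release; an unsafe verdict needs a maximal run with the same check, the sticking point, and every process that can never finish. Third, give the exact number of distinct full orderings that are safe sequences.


(1) Outstanding need per process (order res2, res3, res1):
  proc-E: (3, 4, 0)
  proc-F: (4, 2, 2)
  proc-G: (1, 0, 6)
  proc-A: (2, 1, 1)
(2) UNSAFE.
Key observation: after proc-A, proc-F the pool peaks at (5, 3, 5), and each blocked process is short somewhere: proc-E on res3; proc-G on res1.
Going as far as possible: proc-A, proc-F; after that, nothing fits. Step-by-step check:
  pool = (3, 1, 1)
  proc-A: need (2, 1, 1) fits (3, 1, 1); releases (2, 1, 2), pool now (5, 2, 3)
  proc-F: need (4, 2, 2) fits (5, 2, 3); releases (0, 1, 2), pool now (5, 3, 5)
  proc-E cannot run: need (3, 4, 0) vs free (5, 3, 5) (insufficient res3)
  proc-G cannot run: need (1, 0, 6) vs free (5, 3, 5) (insufficient res1)
Processes that can never finish: proc-E and proc-G.
(3) The exact count: 0 of the possible complete orderings are safe sequences.


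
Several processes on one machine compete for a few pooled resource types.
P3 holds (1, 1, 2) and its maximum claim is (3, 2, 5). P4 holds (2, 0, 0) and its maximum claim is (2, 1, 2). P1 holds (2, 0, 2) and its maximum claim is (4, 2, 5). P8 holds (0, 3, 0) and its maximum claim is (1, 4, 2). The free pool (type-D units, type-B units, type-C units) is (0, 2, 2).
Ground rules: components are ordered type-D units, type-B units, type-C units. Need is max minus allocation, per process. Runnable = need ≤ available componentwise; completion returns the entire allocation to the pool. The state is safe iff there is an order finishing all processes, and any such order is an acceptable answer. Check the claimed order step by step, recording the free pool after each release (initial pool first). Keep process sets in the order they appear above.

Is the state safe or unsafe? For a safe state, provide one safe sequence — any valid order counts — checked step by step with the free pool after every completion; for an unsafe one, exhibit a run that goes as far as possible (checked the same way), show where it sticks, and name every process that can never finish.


UNSAFE.
Key observation: type-C units is the bottleneck — with P4, P8 done the pool holds (2, 5, 2), short of every remaining need.
The run P4, P8 cannot be extended any further. Verifying each step:
  pool = (0, 2, 2)
  P4: need (0, 1, 2) fits (0, 2, 2); releases (2, 0, 0), pool now (2, 2, 2)
  P8: need (1, 1, 2) fits (2, 2, 2); releases (0, 3, 0), pool now (2, 5, 2)
  blocked: P3 wants (2, 1, 3), pool (2, 5, 2) — not enough type-C units
  blocked: P1 wants (2, 2, 3), pool (2, 5, 2) — not enough type-C units
Processes that can never finish: P3 and P1.


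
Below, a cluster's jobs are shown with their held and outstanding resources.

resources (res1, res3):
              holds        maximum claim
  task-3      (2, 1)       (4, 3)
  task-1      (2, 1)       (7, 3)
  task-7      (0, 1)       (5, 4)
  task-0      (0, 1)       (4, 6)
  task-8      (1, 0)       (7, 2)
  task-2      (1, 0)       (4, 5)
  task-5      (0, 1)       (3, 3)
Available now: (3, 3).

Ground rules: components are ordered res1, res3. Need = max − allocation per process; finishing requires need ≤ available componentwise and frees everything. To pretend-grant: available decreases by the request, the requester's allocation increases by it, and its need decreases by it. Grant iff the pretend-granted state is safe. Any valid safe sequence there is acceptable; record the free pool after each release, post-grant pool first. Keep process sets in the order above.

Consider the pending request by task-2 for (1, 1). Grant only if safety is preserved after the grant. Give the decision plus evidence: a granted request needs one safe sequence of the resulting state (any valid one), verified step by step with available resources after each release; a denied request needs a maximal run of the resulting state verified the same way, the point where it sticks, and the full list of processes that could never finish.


GRANT: granting preserves safety; a valid post-grant sequence is task-3, task-5, task-2, task-1, task-8, task-7, task-0.
Key observation: even at the reduced pool (2, 2), task-3 fits immediately, so safety survives the grant.
Step-by-step check of the post-grant state:
  pool = (2, 2)
  task-3 needs (2, 2) <= (2, 2) -> finishes; pool += (2, 1) = (4, 3)
  task-5 needs (3, 2) <= (4, 3) -> finishes; pool += (0, 1) = (4, 4)
  task-2 needs (2, 4) <= (4, 4) -> finishes; pool += (2, 1) = (6, 5)
  task-1 needs (5, 2) <= (6, 5) -> finishes; pool += (2, 1) = (8, 6)
  task-8 needs (6, 2) <= (8, 6) -> finishes; pool += (1, 0) = (9, 6)
  task-7 needs (5, 3) <= (9, 6) -> finishes; pool += (0, 1) = (9, 7)
  task-0 needs (4, 5) <= (9, 7) -> finishes; pool += (0, 1) = (9, 8)


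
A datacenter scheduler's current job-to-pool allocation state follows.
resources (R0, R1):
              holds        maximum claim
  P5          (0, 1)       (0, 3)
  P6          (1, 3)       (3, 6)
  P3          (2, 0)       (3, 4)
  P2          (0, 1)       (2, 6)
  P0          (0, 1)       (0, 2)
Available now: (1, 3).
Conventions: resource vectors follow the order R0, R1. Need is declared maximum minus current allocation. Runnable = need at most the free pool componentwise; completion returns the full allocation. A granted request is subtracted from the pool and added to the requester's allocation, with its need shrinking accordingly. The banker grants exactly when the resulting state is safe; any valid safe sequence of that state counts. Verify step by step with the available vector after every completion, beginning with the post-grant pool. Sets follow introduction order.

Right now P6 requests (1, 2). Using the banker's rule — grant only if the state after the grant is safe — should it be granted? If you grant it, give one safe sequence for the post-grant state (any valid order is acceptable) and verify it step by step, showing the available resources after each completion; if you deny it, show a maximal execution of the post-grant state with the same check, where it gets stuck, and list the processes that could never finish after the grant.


DENY: after the grant no complete ordering would exist.
Key observation: P0, P5 can finish, but then (0, 3) is all there is, and the blocked group's R0 demands exceed it.
On the post-grant state, P0, P5 is a maximal run — nothing extends it. Check, step by step:
  pool = (0, 1)
  run P0 (needs (0, 1), free (0, 1)); after release of (0, 1) the pool is (0, 2)
  run P5 (needs (0, 2), free (0, 2)); after release of (0, 1) the pool is (0, 3)
  P6 cannot run: need (1, 1) vs free (0, 3) (insufficient R0)
  P3 cannot run: need (1, 4) vs free (0, 3) (insufficient R0 and R1)
  P2 cannot run: need (2, 5) vs free (0, 3) (insufficient R0 and R1)
Processes that could never finish after the grant: P6, P3 and P2.


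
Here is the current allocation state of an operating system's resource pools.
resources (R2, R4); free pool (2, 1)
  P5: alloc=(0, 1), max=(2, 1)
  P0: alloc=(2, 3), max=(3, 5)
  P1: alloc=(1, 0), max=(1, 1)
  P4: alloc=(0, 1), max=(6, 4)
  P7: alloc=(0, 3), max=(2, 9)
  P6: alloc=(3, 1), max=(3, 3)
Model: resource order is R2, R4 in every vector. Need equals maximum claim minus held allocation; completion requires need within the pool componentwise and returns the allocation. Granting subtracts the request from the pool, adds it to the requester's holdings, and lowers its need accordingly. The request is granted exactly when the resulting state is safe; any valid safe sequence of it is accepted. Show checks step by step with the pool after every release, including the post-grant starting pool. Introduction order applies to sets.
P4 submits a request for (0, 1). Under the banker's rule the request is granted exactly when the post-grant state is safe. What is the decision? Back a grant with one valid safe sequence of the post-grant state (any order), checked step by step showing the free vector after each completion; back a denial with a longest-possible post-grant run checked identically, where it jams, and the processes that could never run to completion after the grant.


DENY. Granting would leave the state unsafe.
Key observation: after P5, P1 complete, (3, 1) is the best the pool ever gets, yet each leftover process wants more R4.
After a pretend grant, a maximal execution: P5, P1 — then nothing else fits. Check, step by step:
  pool = (2, 0)
  run P5 (needs (2, 0), free (2, 0)); after release of (0, 1) the pool is (2, 1)
  run P1 (needs (0, 1), free (2, 1)); after release of (1, 0) the pool is (3, 1)
  P0 still needs (1, 2) but only (3, 1) is free — short on R4
  P4 still needs (6, 2) but only (3, 1) is free — short on R2 and R4
  P7 still needs (2, 6) but only (3, 1) is free — short on R4
  P6 still needs (0, 2) but only (3, 1) is free — short on R4
Processes that could never finish after the grant: P0, P4, P7 and P6.


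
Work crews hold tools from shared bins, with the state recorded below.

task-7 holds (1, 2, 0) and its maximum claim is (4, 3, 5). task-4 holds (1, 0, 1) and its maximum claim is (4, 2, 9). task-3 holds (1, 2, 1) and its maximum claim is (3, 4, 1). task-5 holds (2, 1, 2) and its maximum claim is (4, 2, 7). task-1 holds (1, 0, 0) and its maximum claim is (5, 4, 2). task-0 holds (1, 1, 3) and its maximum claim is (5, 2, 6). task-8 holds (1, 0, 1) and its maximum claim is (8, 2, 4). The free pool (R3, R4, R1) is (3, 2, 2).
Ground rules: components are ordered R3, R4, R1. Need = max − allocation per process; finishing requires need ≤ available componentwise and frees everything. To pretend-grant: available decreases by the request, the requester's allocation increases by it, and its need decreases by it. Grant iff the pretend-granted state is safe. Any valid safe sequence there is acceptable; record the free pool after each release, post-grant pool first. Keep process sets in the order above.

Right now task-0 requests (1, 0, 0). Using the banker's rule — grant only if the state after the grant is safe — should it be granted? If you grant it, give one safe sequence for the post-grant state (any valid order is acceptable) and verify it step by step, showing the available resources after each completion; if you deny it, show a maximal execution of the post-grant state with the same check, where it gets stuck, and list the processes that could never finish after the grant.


GRANT — the state after the grant stays safe, e.g. via task-3, task-0, task-1, task-5, task-4, task-8, task-7.
Key observation: the grant leaves (2, 2, 2) free — enough for task-3, whose release restarts the cascade.
Step-by-step check of the post-grant state:
  pool = (2, 2, 2)
  task-3: need (2, 2, 0) fits (2, 2, 2); releases (1, 2, 1), pool now (3, 4, 3)
  task-0: need (3, 1, 3) fits (3, 4, 3); releases (2, 1, 3), pool now (5, 5, 6)
  task-1: need (4, 4, 2) fits (5, 5, 6); releases (1, 0, 0), pool now (6, 5, 6)
  task-5: need (2, 1, 5) fits (6, 5, 6); releases (2, 1, 2), pool now (8, 6, 8)
  task-4: need (3, 2, 8) fits (8, 6, 8); releases (1, 0, 1), pool now (9, 6, 9)
  task-8: need (7, 2, 3) fits (9, 6, 9); releases (1, 0, 1), pool now (10, 6, 10)
  task-7: need (3, 1, 5) fits (10, 6, 10); releases (1, 2, 0), pool now (11, 8, 10)


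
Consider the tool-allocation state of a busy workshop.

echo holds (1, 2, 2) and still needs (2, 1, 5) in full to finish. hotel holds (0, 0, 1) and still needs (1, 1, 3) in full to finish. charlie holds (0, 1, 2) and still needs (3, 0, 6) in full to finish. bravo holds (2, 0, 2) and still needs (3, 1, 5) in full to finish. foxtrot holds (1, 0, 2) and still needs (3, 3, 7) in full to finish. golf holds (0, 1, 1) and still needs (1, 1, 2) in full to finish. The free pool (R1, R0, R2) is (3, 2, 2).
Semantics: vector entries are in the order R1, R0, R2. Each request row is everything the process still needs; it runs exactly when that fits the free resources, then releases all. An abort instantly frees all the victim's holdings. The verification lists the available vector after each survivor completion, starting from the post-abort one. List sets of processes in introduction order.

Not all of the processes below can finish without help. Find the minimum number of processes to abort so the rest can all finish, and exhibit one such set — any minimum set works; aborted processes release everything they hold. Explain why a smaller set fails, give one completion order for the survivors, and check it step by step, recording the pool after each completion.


Abort foxtrot.
Key observation: aborting foxtrot returns (1, 0, 2), and echo — hopeless before — runs at step 2 with the returned capacity in the pool.
Why nothing smaller works: aborting no one leaves the state deadlocked as given.
One survivor order: golf, echo, hotel, bravo, charlie. Walking it through (post-abort pool first):
  pool = (4, 2, 4)
  golf needs (1, 1, 2) <= (4, 2, 4) -> finishes; pool += (0, 1, 1) = (4, 3, 5)
  echo needs (2, 1, 5) <= (4, 3, 5) -> finishes; pool += (1, 2, 2) = (5, 5, 7)
  hotel needs (1, 1, 3) <= (5, 5, 7) -> finishes; pool += (0, 0, 1) = (5, 5, 8)
  bravo needs (3, 1, 5) <= (5, 5, 8) -> finishes; pool += (2, 0, 2) = (7, 5, 10)
  charlie needs (3, 0, 6) <= (7, 5, 10) -> finishes; pool += (0, 1, 2) = (7, 6, 12)


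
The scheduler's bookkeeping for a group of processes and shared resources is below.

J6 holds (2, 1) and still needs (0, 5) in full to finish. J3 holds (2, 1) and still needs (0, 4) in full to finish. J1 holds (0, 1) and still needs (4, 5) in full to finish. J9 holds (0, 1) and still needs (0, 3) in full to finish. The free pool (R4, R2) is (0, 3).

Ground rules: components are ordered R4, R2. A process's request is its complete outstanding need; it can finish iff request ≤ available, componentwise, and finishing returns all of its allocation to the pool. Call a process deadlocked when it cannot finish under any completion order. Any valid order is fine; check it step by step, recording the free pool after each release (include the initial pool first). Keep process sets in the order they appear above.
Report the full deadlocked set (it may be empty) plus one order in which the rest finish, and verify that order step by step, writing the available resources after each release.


Nothing here is deadlocked.
Key observation: no deadlock: J9 fits now, and the freed resources carry the rest through.
One completion order for the rest: J9, J3, J6, J1. Verifying each step:
  pool = (0, 3)
  J9 needs (0, 3) <= (0, 3) -> finishes; pool += (0, 1) = (0, 4)
  J3 needs (0, 4) <= (0, 4) -> finishes; pool += (2, 1) = (2, 5)
  J6 needs (0, 5) <= (2, 5) -> finishes; pool += (2, 1) = (4, 6)
  J1 needs (4, 5) <= (4, 6) -> finishes; pool += (0, 1) = (4, 7)


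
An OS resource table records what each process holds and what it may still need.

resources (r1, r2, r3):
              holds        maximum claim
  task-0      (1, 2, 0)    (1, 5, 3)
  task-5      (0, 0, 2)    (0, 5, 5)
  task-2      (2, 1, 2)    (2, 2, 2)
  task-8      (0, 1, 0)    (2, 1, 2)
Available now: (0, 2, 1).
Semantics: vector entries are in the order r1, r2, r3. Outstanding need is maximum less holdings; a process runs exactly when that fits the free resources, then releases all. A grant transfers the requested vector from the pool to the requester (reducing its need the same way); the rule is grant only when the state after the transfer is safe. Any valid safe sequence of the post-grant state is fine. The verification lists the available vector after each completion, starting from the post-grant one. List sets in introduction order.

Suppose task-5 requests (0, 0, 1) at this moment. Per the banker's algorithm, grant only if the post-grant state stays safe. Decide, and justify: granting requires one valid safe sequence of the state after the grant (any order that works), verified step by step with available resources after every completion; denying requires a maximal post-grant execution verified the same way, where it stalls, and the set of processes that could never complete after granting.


DENY. Granting would leave the state unsafe.
Key observation: after task-2, task-8 the pool peaks at (2, 4, 2), and each blocked process is short somewhere: task-0 on r3; task-5 on r2.
Pretend the grant happened; the run task-2, task-8 goes as far as possible. Check, step by step:
  pool = (0, 2, 0)
  task-2: need (0, 1, 0) fits (0, 2, 0); releases (2, 1, 2), pool now (2, 3, 2)
  task-8: need (2, 0, 2) fits (2, 3, 2); releases (0, 1, 0), pool now (2, 4, 2)
  blocked: task-0 wants (0, 3, 3), pool (2, 4, 2) — not enough r3
  blocked: task-5 wants (0, 5, 2), pool (2, 4, 2) — not enough r2
Had the request been granted, task-0 and task-5 could never finish.


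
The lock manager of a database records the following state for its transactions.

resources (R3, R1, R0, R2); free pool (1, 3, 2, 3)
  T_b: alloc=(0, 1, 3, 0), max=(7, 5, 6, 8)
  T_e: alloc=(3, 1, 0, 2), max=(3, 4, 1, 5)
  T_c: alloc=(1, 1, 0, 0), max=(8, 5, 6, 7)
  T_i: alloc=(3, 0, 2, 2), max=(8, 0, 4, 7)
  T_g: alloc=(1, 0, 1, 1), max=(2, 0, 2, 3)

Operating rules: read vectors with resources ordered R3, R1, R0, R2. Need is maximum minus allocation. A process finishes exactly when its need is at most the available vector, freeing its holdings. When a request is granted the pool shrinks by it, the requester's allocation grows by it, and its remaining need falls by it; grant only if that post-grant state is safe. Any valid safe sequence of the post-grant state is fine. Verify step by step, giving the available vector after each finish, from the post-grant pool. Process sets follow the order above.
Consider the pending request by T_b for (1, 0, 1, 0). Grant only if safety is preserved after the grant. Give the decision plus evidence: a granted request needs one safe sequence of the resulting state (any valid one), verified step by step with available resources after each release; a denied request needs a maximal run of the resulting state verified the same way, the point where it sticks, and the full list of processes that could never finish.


DENY — the pretend-granted state is unsafe.
Key observation: after T_e, T_g complete, (4, 4, 2, 6) is the best the pool ever gets, yet each leftover process wants more R3.
After a pretend grant, a maximal execution: T_e, T_g — then nothing else fits. Step-by-step check:
  pool = (0, 3, 1, 3)
  run T_e (needs (0, 3, 1, 3), free (0, 3, 1, 3)); after release of (3, 1, 0, 2) the pool is (3, 4, 1, 5)
  run T_g (needs (1, 0, 1, 2), free (3, 4, 1, 5)); after release of (1, 0, 1, 1) the pool is (4, 4, 2, 6)
  T_b still needs (6, 4, 2, 8) but only (4, 4, 2, 6) is free — short on R3 and R2
  T_c still needs (7, 4, 6, 7) but only (4, 4, 2, 6) is free — short on R3, R0 and R2
  T_i still needs (5, 0, 2, 5) but only (4, 4, 2, 6) is free — short on R3
Had the request been granted, T_b, T_c and T_i could never finish.


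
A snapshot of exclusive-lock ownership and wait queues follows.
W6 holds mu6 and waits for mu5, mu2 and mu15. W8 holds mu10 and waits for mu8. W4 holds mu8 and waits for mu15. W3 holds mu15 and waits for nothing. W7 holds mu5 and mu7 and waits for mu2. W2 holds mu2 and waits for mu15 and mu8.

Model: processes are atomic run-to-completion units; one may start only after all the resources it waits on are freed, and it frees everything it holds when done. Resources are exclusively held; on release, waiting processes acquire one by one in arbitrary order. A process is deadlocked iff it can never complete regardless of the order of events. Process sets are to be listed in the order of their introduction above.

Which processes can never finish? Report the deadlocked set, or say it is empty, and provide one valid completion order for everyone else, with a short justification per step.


The deadlocked set is empty.
Key observation: there is no circular wait here — follow any chain and it reaches a process that is free to run now.
A valid finishing order for the others: W3, W4, W8, W2, W7, W6.
Step-by-step check:
  run W3 (it waits on nothing); releases mu15
  W4 waits on mu15 — all released -> runs and releases mu8
  W8 waits on mu8 — all released -> runs and releases mu10
  W2 waits on mu15 and mu8 — all released -> runs and releases mu2
  W7 waits on mu2 — all released -> runs and releases mu5 and mu7
  W6 waits on mu5, mu2 and mu15 — all released -> runs and releases mu6


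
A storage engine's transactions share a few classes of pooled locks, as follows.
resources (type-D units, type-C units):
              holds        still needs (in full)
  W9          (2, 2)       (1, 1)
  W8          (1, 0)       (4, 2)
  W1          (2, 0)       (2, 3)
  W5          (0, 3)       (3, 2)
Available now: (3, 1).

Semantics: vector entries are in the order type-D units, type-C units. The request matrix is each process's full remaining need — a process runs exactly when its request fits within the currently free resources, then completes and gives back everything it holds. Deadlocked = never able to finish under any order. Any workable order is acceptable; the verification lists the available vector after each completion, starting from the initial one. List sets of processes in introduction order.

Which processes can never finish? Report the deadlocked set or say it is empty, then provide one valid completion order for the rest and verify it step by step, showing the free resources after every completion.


No process is deadlocked.
Key observation: the pool covers W9 at once, and every later process fits after earlier releases.
One completion order for the rest: W9, W1, W5, W8. Verifying each step:
  pool = (3, 1)
  W9: need (1, 1) fits (3, 1); releases (2, 2), pool now (5, 3)
  W1: need (2, 3) fits (5, 3); releases (2, 0), pool now (7, 3)
  W5: need (3, 2) fits (7, 3); releases (0, 3), pool now (7, 6)
  W8: need (4, 2) fits (7, 6); releases (1, 0), pool now (8, 6)


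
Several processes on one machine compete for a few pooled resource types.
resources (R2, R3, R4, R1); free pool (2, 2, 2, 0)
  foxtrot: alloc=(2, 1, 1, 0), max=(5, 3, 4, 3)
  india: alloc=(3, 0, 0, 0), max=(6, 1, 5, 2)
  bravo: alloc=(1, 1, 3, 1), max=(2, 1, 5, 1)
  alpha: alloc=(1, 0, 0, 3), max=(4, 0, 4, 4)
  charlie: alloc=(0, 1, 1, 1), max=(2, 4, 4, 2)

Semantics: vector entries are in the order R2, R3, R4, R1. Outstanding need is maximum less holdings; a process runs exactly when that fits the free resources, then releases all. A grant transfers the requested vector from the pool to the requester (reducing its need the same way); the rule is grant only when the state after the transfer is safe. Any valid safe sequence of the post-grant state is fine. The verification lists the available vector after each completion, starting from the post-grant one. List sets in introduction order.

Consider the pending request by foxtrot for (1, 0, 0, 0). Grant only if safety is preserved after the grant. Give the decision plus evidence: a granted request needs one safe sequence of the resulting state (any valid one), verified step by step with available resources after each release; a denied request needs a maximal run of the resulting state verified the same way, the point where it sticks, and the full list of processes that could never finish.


DENY — the pretend-granted state is unsafe.
Key observation: after bravo, charlie the pool peaks at (2, 4, 6, 2), and each blocked process is short somewhere: foxtrot on R1; india on R2; alpha on R2.
Pretend the grant happened; the run bravo, charlie goes as far as possible. Verifying each step:
  pool = (1, 2, 2, 0)
  bravo: need (1, 0, 2, 0) fits (1, 2, 2, 0); releases (1, 1, 3, 1), pool now (2, 3, 5, 1)
  charlie: need (2, 3, 3, 1) fits (2, 3, 5, 1); releases (0, 1, 1, 1), pool now (2, 4, 6, 2)
  blocked: foxtrot wants (2, 2, 3, 3), pool (2, 4, 6, 2) — not enough R1
  blocked: india wants (3, 1, 5, 2), pool (2, 4, 6, 2) — not enough R2
  blocked: alpha wants (3, 0, 4, 1), pool (2, 4, 6, 2) — not enough R2
Had the request been granted, foxtrot, india and alpha could never finish.
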